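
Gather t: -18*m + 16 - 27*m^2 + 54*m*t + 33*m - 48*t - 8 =-27*m^2 + 15*m + t*(54*m - 48) + 8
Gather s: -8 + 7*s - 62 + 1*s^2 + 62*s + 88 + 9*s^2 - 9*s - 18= 10*s^2 + 60*s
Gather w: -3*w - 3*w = -6*w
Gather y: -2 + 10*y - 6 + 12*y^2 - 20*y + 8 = 12*y^2 - 10*y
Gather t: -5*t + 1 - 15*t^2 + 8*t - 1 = -15*t^2 + 3*t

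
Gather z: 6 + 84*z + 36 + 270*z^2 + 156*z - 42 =270*z^2 + 240*z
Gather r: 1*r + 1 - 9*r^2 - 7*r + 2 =-9*r^2 - 6*r + 3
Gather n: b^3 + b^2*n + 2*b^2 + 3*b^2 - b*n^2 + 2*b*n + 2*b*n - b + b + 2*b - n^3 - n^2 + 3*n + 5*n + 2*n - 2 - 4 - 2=b^3 + 5*b^2 + 2*b - n^3 + n^2*(-b - 1) + n*(b^2 + 4*b + 10) - 8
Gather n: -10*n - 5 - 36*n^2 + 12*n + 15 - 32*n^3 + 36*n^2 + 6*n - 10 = -32*n^3 + 8*n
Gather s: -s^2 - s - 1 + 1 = -s^2 - s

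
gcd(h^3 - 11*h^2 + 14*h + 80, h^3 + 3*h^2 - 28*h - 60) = h^2 - 3*h - 10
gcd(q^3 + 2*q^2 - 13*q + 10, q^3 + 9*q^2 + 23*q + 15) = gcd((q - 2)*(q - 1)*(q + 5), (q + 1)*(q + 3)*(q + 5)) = q + 5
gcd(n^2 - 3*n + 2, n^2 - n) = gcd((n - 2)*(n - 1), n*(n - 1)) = n - 1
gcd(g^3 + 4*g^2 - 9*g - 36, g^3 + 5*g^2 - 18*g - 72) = g + 3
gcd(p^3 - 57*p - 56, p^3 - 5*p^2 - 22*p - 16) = p^2 - 7*p - 8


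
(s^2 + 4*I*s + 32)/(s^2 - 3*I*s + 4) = (s + 8*I)/(s + I)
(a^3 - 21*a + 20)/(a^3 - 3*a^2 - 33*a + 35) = (a - 4)/(a - 7)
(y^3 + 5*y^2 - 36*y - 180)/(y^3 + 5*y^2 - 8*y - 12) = (y^2 - y - 30)/(y^2 - y - 2)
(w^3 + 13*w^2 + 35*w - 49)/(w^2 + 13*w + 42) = (w^2 + 6*w - 7)/(w + 6)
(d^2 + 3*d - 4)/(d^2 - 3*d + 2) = (d + 4)/(d - 2)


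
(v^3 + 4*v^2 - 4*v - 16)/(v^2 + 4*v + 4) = (v^2 + 2*v - 8)/(v + 2)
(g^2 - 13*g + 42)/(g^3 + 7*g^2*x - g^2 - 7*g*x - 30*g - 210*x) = (g - 7)/(g^2 + 7*g*x + 5*g + 35*x)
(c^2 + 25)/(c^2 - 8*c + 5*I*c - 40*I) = (c - 5*I)/(c - 8)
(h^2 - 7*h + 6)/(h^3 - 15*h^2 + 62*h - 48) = 1/(h - 8)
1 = 1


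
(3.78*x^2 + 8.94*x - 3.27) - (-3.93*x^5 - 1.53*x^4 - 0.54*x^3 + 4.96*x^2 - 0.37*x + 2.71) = 3.93*x^5 + 1.53*x^4 + 0.54*x^3 - 1.18*x^2 + 9.31*x - 5.98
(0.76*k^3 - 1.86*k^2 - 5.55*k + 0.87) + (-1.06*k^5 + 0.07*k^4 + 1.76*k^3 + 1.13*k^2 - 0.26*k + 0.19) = -1.06*k^5 + 0.07*k^4 + 2.52*k^3 - 0.73*k^2 - 5.81*k + 1.06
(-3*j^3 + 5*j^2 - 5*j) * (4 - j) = 3*j^4 - 17*j^3 + 25*j^2 - 20*j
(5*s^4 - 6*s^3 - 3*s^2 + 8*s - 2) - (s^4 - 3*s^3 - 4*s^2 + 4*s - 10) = 4*s^4 - 3*s^3 + s^2 + 4*s + 8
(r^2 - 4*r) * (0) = 0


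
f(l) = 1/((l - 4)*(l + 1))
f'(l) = -1/((l - 4)*(l + 1)^2) - 1/((l - 4)^2*(l + 1)) = (3 - 2*l)/(l^4 - 6*l^3 + l^2 + 24*l + 16)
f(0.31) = -0.21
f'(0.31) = 0.10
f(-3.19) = 0.06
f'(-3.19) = 0.04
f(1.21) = -0.16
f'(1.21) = 0.02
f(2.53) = -0.19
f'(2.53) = -0.08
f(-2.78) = 0.08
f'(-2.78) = 0.06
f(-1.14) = 1.39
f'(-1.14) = 10.20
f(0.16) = -0.22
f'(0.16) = 0.14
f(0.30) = -0.21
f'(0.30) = 0.10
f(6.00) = 0.07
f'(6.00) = -0.05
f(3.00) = -0.25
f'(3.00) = -0.19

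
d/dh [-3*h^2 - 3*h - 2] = -6*h - 3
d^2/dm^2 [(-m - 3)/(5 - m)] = 16/(m - 5)^3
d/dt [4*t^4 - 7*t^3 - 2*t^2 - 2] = t*(16*t^2 - 21*t - 4)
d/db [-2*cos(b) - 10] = 2*sin(b)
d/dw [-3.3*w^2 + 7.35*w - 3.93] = 7.35 - 6.6*w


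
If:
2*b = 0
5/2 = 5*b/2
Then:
No Solution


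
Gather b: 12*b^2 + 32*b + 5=12*b^2 + 32*b + 5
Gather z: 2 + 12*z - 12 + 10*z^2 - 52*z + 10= 10*z^2 - 40*z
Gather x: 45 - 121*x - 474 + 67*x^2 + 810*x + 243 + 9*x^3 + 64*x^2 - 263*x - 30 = 9*x^3 + 131*x^2 + 426*x - 216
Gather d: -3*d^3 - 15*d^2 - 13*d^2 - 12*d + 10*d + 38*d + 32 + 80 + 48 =-3*d^3 - 28*d^2 + 36*d + 160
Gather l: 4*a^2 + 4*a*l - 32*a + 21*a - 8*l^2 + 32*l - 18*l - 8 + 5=4*a^2 - 11*a - 8*l^2 + l*(4*a + 14) - 3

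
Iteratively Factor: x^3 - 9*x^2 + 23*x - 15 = (x - 1)*(x^2 - 8*x + 15) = (x - 3)*(x - 1)*(x - 5)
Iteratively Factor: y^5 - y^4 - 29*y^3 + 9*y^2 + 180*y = (y)*(y^4 - y^3 - 29*y^2 + 9*y + 180) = y*(y + 3)*(y^3 - 4*y^2 - 17*y + 60) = y*(y - 5)*(y + 3)*(y^2 + y - 12) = y*(y - 5)*(y + 3)*(y + 4)*(y - 3)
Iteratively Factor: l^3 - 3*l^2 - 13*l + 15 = (l + 3)*(l^2 - 6*l + 5) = (l - 1)*(l + 3)*(l - 5)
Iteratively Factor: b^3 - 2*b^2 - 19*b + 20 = (b - 1)*(b^2 - b - 20) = (b - 5)*(b - 1)*(b + 4)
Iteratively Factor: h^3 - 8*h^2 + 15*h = (h - 5)*(h^2 - 3*h) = (h - 5)*(h - 3)*(h)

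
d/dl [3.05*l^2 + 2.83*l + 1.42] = 6.1*l + 2.83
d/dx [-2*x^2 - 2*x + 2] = -4*x - 2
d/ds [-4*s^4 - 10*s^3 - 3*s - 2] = -16*s^3 - 30*s^2 - 3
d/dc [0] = 0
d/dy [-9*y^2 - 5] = -18*y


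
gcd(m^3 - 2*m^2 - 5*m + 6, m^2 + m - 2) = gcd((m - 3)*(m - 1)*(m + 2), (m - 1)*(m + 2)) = m^2 + m - 2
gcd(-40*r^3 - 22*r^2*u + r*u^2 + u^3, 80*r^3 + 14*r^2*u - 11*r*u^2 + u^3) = 10*r^2 + 3*r*u - u^2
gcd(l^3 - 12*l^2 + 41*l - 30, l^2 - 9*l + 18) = l - 6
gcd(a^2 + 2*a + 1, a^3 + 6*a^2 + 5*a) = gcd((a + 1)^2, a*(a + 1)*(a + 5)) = a + 1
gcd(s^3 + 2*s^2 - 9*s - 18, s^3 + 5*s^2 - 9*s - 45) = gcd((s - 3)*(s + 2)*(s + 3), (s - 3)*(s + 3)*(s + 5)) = s^2 - 9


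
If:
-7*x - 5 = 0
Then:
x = -5/7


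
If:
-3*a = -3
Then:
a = 1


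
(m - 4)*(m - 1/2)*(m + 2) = m^3 - 5*m^2/2 - 7*m + 4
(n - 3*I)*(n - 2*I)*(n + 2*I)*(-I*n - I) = -I*n^4 - 3*n^3 - I*n^3 - 3*n^2 - 4*I*n^2 - 12*n - 4*I*n - 12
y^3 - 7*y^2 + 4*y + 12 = (y - 6)*(y - 2)*(y + 1)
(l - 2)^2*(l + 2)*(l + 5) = l^4 + 3*l^3 - 14*l^2 - 12*l + 40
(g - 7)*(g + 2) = g^2 - 5*g - 14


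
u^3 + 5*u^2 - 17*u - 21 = (u - 3)*(u + 1)*(u + 7)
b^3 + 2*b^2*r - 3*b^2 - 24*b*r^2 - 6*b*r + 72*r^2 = (b - 3)*(b - 4*r)*(b + 6*r)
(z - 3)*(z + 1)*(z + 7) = z^3 + 5*z^2 - 17*z - 21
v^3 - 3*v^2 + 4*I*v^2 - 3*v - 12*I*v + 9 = (v - 3)*(v + I)*(v + 3*I)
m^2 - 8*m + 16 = (m - 4)^2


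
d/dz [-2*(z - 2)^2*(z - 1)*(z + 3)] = -8*z^3 + 12*z^2 + 28*z - 40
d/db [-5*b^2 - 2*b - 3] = -10*b - 2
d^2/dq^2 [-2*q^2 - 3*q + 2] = -4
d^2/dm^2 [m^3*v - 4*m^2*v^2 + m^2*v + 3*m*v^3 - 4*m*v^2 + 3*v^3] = 2*v*(3*m - 4*v + 1)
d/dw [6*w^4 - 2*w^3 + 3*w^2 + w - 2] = 24*w^3 - 6*w^2 + 6*w + 1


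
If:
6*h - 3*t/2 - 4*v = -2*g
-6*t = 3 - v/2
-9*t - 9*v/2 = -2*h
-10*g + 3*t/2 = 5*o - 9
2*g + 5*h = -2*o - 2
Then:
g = 255/128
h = -537/1984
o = -2297/992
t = -1301/2976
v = 187/248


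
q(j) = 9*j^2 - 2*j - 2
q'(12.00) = 214.00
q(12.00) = 1270.00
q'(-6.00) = -110.00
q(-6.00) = 334.00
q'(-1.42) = -27.56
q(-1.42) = 18.99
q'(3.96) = 69.28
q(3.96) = 131.21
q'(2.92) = 50.56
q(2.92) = 68.90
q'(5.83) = 102.94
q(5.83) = 292.24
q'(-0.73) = -15.14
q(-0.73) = 4.26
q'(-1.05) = -20.90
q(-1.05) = 10.02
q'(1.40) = 23.20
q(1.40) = 12.84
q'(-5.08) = -93.44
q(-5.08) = 240.42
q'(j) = 18*j - 2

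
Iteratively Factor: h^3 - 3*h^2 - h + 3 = (h - 1)*(h^2 - 2*h - 3) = (h - 3)*(h - 1)*(h + 1)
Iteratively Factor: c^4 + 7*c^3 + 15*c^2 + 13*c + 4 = (c + 1)*(c^3 + 6*c^2 + 9*c + 4) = (c + 1)*(c + 4)*(c^2 + 2*c + 1) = (c + 1)^2*(c + 4)*(c + 1)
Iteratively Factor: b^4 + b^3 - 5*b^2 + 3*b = (b)*(b^3 + b^2 - 5*b + 3) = b*(b - 1)*(b^2 + 2*b - 3) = b*(b - 1)*(b + 3)*(b - 1)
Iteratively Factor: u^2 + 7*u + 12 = (u + 3)*(u + 4)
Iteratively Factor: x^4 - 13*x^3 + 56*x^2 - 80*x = (x - 4)*(x^3 - 9*x^2 + 20*x) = (x - 4)^2*(x^2 - 5*x) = (x - 5)*(x - 4)^2*(x)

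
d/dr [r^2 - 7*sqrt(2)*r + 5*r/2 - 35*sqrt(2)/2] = 2*r - 7*sqrt(2) + 5/2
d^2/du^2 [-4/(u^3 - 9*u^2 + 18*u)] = 24*(u*(u - 3)*(u^2 - 9*u + 18) - 3*(u^2 - 6*u + 6)^2)/(u^3*(u^2 - 9*u + 18)^3)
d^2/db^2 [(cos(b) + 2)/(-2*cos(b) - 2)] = (cos(b) - 2)/(2*(cos(b) + 1)^2)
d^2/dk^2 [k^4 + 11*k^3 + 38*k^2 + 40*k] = 12*k^2 + 66*k + 76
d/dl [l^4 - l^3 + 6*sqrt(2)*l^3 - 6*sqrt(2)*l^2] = l*(4*l^2 - 3*l + 18*sqrt(2)*l - 12*sqrt(2))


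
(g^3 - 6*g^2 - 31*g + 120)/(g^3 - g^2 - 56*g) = (g^2 + 2*g - 15)/(g*(g + 7))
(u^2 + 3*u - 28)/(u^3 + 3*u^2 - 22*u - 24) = (u + 7)/(u^2 + 7*u + 6)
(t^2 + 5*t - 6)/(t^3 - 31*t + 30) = 1/(t - 5)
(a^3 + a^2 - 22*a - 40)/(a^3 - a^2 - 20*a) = (a + 2)/a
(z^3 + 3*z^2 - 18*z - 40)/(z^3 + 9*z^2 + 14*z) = (z^2 + z - 20)/(z*(z + 7))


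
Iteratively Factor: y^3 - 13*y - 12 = (y - 4)*(y^2 + 4*y + 3) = (y - 4)*(y + 3)*(y + 1)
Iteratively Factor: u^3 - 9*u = (u)*(u^2 - 9) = u*(u + 3)*(u - 3)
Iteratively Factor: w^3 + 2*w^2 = (w)*(w^2 + 2*w) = w*(w + 2)*(w)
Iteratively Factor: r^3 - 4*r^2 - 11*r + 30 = (r + 3)*(r^2 - 7*r + 10) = (r - 2)*(r + 3)*(r - 5)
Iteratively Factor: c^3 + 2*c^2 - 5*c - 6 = (c + 3)*(c^2 - c - 2) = (c + 1)*(c + 3)*(c - 2)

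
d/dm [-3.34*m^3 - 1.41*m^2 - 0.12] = m*(-10.02*m - 2.82)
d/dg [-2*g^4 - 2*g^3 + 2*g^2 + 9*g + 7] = -8*g^3 - 6*g^2 + 4*g + 9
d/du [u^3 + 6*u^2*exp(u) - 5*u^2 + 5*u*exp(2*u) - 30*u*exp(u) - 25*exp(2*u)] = 6*u^2*exp(u) + 3*u^2 + 10*u*exp(2*u) - 18*u*exp(u) - 10*u - 45*exp(2*u) - 30*exp(u)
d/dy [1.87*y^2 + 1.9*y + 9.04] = 3.74*y + 1.9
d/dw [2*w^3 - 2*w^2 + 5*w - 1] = 6*w^2 - 4*w + 5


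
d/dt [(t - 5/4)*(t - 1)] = 2*t - 9/4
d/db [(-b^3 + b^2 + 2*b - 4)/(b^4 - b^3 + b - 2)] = ((-3*b^2 + 2*b + 2)*(b^4 - b^3 + b - 2) + (4*b^3 - 3*b^2 + 1)*(b^3 - b^2 - 2*b + 4))/(b^4 - b^3 + b - 2)^2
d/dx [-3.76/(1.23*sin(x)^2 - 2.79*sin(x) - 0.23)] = (9.2496*sin(x) - 10.4904)*cos(x)/(-1.23*sin(x)^2 + 2.79*sin(x) + 0.23)^2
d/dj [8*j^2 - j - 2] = 16*j - 1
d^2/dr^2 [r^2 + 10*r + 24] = 2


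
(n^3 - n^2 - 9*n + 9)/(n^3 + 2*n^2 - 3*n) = (n - 3)/n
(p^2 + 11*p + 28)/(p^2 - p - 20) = (p + 7)/(p - 5)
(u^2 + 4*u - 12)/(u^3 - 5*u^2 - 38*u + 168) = (u - 2)/(u^2 - 11*u + 28)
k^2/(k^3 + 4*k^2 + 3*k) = k/(k^2 + 4*k + 3)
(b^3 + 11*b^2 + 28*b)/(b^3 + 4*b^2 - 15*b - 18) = b*(b^2 + 11*b + 28)/(b^3 + 4*b^2 - 15*b - 18)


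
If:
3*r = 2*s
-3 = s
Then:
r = -2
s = -3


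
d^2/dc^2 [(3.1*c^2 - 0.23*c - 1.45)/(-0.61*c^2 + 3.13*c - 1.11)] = (-11.666494*c^3 + 15.83133*c^2 - 17.545308*c + 20.406578)/(0.226981*c^6 - 3.494019*c^5 + 19.16742*c^4 - 43.380235*c^3 + 34.87842*c^2 - 11.569419*c + 1.367631)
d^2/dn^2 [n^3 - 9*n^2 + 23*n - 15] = 6*n - 18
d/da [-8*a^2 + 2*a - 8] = 2 - 16*a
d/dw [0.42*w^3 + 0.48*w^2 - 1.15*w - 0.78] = 1.26*w^2 + 0.96*w - 1.15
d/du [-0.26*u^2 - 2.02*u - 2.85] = -0.52*u - 2.02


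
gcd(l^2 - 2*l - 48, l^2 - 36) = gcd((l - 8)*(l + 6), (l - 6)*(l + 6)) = l + 6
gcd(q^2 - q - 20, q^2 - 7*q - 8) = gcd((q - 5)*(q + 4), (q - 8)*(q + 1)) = 1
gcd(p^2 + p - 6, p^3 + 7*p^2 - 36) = p^2 + p - 6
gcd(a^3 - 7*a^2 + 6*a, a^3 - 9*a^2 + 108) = a - 6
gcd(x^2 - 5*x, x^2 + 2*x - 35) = x - 5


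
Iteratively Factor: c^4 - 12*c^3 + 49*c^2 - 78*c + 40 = (c - 2)*(c^3 - 10*c^2 + 29*c - 20) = (c - 5)*(c - 2)*(c^2 - 5*c + 4) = (c - 5)*(c - 4)*(c - 2)*(c - 1)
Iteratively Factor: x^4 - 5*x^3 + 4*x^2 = (x)*(x^3 - 5*x^2 + 4*x) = x*(x - 4)*(x^2 - x) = x*(x - 4)*(x - 1)*(x)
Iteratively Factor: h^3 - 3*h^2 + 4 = (h + 1)*(h^2 - 4*h + 4) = (h - 2)*(h + 1)*(h - 2)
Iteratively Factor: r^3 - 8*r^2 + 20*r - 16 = (r - 4)*(r^2 - 4*r + 4) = (r - 4)*(r - 2)*(r - 2)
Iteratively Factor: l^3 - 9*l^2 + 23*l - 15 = (l - 1)*(l^2 - 8*l + 15) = (l - 5)*(l - 1)*(l - 3)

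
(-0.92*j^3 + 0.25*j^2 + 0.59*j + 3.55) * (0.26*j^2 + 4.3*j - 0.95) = -0.2392*j^5 - 3.891*j^4 + 2.1024*j^3 + 3.2225*j^2 + 14.7045*j - 3.3725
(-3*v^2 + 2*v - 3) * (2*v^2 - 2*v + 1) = -6*v^4 + 10*v^3 - 13*v^2 + 8*v - 3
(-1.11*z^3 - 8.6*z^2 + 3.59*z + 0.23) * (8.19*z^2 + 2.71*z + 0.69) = -9.0909*z^5 - 73.4421*z^4 + 5.3302*z^3 + 5.6786*z^2 + 3.1004*z + 0.1587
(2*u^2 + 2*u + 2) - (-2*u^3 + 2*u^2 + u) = 2*u^3 + u + 2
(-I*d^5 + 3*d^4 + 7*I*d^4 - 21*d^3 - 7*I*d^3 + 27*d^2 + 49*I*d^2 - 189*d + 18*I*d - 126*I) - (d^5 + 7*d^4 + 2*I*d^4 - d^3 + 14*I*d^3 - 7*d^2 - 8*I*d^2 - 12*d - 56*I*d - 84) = -d^5 - I*d^5 - 4*d^4 + 5*I*d^4 - 20*d^3 - 21*I*d^3 + 34*d^2 + 57*I*d^2 - 177*d + 74*I*d + 84 - 126*I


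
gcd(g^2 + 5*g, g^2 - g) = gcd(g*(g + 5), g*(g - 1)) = g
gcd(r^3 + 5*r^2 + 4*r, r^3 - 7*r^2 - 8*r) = r^2 + r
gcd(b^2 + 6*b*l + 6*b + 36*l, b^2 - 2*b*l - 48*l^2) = b + 6*l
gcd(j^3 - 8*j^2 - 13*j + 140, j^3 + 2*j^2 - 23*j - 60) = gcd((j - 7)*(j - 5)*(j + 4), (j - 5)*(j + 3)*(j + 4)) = j^2 - j - 20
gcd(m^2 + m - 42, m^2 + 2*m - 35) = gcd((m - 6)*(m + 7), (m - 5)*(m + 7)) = m + 7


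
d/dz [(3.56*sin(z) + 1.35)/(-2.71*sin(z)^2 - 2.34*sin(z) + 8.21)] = (9.6476*sin(z)^2 + 7.317*sin(z) + 32.3866)*cos(z)/(7.3441*sin(z)^4 + 12.6828*sin(z)^3 - 39.0226*sin(z)^2 - 38.4228*sin(z) + 67.4041)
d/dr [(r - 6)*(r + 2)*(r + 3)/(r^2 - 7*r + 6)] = (r^2 - 2*r - 11)/(r^2 - 2*r + 1)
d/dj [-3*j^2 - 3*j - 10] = -6*j - 3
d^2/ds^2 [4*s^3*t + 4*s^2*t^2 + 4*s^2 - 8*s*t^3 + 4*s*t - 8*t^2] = 24*s*t + 8*t^2 + 8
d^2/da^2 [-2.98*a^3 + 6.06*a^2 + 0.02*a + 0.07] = 12.12 - 17.88*a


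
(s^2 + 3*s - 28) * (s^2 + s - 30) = s^4 + 4*s^3 - 55*s^2 - 118*s + 840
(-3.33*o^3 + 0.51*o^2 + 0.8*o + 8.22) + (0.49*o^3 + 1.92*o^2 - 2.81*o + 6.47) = -2.84*o^3 + 2.43*o^2 - 2.01*o + 14.69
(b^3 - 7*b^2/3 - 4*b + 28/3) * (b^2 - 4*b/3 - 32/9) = b^5 - 11*b^4/3 - 40*b^3/9 + 620*b^2/27 + 16*b/9 - 896/27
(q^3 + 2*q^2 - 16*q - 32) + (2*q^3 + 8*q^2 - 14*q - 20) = 3*q^3 + 10*q^2 - 30*q - 52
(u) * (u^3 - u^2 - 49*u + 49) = u^4 - u^3 - 49*u^2 + 49*u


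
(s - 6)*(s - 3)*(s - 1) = s^3 - 10*s^2 + 27*s - 18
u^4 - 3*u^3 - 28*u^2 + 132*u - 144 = (u - 4)*(u - 3)*(u - 2)*(u + 6)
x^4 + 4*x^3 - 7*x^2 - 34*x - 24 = (x - 3)*(x + 1)*(x + 2)*(x + 4)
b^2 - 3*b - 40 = (b - 8)*(b + 5)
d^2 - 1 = (d - 1)*(d + 1)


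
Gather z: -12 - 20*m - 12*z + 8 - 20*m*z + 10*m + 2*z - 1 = -10*m + z*(-20*m - 10) - 5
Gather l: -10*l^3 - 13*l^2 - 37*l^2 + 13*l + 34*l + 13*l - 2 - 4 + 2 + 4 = -10*l^3 - 50*l^2 + 60*l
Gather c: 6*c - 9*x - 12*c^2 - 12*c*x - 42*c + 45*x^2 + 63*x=-12*c^2 + c*(-12*x - 36) + 45*x^2 + 54*x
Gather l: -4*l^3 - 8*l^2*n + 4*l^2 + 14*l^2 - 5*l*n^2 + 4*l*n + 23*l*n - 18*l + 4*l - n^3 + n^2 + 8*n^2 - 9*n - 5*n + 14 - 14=-4*l^3 + l^2*(18 - 8*n) + l*(-5*n^2 + 27*n - 14) - n^3 + 9*n^2 - 14*n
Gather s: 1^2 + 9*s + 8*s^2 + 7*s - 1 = 8*s^2 + 16*s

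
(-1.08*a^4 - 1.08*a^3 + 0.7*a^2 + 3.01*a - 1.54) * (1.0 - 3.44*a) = 3.7152*a^5 + 2.6352*a^4 - 3.488*a^3 - 9.6544*a^2 + 8.3076*a - 1.54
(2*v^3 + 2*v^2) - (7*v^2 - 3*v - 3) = 2*v^3 - 5*v^2 + 3*v + 3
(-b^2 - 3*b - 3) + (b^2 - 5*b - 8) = -8*b - 11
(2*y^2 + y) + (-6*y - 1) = 2*y^2 - 5*y - 1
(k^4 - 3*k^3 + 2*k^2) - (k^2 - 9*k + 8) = k^4 - 3*k^3 + k^2 + 9*k - 8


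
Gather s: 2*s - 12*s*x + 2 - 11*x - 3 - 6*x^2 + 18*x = s*(2 - 12*x) - 6*x^2 + 7*x - 1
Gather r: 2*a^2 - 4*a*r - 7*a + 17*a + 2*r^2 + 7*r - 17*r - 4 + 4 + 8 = 2*a^2 + 10*a + 2*r^2 + r*(-4*a - 10) + 8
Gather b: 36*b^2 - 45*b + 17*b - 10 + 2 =36*b^2 - 28*b - 8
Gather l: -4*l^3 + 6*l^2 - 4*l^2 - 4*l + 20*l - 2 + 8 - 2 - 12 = -4*l^3 + 2*l^2 + 16*l - 8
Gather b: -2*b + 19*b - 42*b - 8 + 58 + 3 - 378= -25*b - 325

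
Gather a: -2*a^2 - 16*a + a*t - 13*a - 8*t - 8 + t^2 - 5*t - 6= -2*a^2 + a*(t - 29) + t^2 - 13*t - 14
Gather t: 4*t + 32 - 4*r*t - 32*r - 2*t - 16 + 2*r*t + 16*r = -16*r + t*(2 - 2*r) + 16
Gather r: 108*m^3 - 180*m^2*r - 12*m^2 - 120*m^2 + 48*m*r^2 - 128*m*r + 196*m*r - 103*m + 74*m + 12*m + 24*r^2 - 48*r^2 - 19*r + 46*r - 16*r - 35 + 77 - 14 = 108*m^3 - 132*m^2 - 17*m + r^2*(48*m - 24) + r*(-180*m^2 + 68*m + 11) + 28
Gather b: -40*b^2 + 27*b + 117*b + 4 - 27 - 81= -40*b^2 + 144*b - 104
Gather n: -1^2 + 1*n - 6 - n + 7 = 0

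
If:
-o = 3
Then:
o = -3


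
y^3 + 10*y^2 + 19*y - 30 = (y - 1)*(y + 5)*(y + 6)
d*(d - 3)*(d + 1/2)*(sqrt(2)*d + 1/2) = sqrt(2)*d^4 - 5*sqrt(2)*d^3/2 + d^3/2 - 3*sqrt(2)*d^2/2 - 5*d^2/4 - 3*d/4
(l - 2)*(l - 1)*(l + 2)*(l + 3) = l^4 + 2*l^3 - 7*l^2 - 8*l + 12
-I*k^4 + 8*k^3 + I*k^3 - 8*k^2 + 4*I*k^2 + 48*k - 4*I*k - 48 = (k - 2*I)*(k + 4*I)*(k + 6*I)*(-I*k + I)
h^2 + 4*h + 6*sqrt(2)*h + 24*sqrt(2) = (h + 4)*(h + 6*sqrt(2))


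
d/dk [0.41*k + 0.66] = 0.410000000000000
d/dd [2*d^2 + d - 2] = 4*d + 1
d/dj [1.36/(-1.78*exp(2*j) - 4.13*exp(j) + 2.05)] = (4.8416*exp(j) + 5.6168)*exp(j)/(1.78*exp(2*j) + 4.13*exp(j) - 2.05)^2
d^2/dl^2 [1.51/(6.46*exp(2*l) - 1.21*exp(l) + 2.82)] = ((1.8271 - 39.0184*exp(l))*(6.46*exp(2*l) - 1.21*exp(l) + 2.82) + 1.51*(12.92*exp(l) - 1.21)*(25.84*exp(l) - 2.42)*exp(l))*exp(l)/(6.46*exp(2*l) - 1.21*exp(l) + 2.82)^3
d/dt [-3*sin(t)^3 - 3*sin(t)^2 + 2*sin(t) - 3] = (-9*sin(t)^2 - 6*sin(t) + 2)*cos(t)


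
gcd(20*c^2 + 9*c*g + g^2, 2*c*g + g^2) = 1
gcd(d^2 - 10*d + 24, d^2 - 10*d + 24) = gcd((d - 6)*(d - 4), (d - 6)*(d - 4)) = d^2 - 10*d + 24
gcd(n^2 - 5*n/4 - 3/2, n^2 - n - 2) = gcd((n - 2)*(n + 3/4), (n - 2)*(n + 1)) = n - 2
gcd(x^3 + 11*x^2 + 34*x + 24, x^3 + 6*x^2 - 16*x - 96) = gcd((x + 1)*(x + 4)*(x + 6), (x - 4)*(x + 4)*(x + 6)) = x^2 + 10*x + 24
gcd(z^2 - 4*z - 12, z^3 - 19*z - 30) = z + 2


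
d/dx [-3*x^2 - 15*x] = -6*x - 15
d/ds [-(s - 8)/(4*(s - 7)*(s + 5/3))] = 3*(3*s^2 - 48*s + 163)/(4*(9*s^4 - 96*s^3 + 46*s^2 + 1120*s + 1225))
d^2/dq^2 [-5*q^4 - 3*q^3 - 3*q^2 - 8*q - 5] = -60*q^2 - 18*q - 6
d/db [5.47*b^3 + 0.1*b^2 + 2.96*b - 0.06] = 16.41*b^2 + 0.2*b + 2.96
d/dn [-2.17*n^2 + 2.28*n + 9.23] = 2.28 - 4.34*n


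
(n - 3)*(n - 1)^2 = n^3 - 5*n^2 + 7*n - 3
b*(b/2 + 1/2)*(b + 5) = b^3/2 + 3*b^2 + 5*b/2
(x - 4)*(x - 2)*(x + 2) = x^3 - 4*x^2 - 4*x + 16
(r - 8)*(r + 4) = r^2 - 4*r - 32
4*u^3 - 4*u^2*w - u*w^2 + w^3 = (-2*u + w)*(-u + w)*(2*u + w)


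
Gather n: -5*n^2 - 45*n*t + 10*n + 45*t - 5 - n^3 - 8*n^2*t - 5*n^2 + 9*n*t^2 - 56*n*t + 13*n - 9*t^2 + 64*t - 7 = -n^3 + n^2*(-8*t - 10) + n*(9*t^2 - 101*t + 23) - 9*t^2 + 109*t - 12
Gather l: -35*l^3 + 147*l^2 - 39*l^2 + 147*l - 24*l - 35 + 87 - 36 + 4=-35*l^3 + 108*l^2 + 123*l + 20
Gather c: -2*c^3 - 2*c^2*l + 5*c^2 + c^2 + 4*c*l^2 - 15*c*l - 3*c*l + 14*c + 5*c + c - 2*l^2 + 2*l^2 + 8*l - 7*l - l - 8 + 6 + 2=-2*c^3 + c^2*(6 - 2*l) + c*(4*l^2 - 18*l + 20)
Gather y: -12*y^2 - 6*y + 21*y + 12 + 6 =-12*y^2 + 15*y + 18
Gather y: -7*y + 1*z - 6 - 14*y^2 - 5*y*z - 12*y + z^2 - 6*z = -14*y^2 + y*(-5*z - 19) + z^2 - 5*z - 6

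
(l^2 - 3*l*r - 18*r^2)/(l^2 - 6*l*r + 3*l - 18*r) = (l + 3*r)/(l + 3)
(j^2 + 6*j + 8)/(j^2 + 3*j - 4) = (j + 2)/(j - 1)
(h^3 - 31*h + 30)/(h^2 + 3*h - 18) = (h^2 - 6*h + 5)/(h - 3)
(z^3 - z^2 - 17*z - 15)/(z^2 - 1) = (z^2 - 2*z - 15)/(z - 1)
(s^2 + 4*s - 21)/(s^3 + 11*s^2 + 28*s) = (s - 3)/(s*(s + 4))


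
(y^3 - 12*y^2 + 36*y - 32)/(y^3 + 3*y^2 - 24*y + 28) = (y - 8)/(y + 7)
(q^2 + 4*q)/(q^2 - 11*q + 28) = q*(q + 4)/(q^2 - 11*q + 28)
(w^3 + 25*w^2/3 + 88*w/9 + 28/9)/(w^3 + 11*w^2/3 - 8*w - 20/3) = (3*w^2 + 23*w + 14)/(3*(w^2 + 3*w - 10))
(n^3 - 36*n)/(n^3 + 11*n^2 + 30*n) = (n - 6)/(n + 5)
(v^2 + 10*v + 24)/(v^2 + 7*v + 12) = (v + 6)/(v + 3)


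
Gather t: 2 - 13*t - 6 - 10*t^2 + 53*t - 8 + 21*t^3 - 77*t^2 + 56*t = 21*t^3 - 87*t^2 + 96*t - 12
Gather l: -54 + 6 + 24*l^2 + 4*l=24*l^2 + 4*l - 48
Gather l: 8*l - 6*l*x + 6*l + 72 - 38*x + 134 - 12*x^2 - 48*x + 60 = l*(14 - 6*x) - 12*x^2 - 86*x + 266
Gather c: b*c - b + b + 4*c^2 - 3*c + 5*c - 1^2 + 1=4*c^2 + c*(b + 2)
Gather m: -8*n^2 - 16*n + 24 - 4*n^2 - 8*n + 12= -12*n^2 - 24*n + 36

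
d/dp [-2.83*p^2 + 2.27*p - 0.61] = 2.27 - 5.66*p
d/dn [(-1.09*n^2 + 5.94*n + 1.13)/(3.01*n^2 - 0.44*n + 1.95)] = (-17.3998*n^2 - 11.0536*n + 12.0802)/(9.0601*n^4 - 2.6488*n^3 + 11.9326*n^2 - 1.716*n + 3.8025)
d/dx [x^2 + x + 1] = 2*x + 1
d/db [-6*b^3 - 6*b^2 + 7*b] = -18*b^2 - 12*b + 7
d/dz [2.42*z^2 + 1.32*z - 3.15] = 4.84*z + 1.32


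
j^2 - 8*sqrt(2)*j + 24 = (j - 6*sqrt(2))*(j - 2*sqrt(2))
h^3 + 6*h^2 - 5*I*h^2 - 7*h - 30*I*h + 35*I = (h - 1)*(h + 7)*(h - 5*I)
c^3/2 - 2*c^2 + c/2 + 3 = (c/2 + 1/2)*(c - 3)*(c - 2)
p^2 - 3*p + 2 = (p - 2)*(p - 1)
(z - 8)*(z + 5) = z^2 - 3*z - 40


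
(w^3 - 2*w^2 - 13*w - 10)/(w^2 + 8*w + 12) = (w^2 - 4*w - 5)/(w + 6)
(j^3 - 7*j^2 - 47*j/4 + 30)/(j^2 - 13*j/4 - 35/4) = (-4*j^3 + 28*j^2 + 47*j - 120)/(-4*j^2 + 13*j + 35)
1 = 1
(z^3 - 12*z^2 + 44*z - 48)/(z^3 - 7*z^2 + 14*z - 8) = (z - 6)/(z - 1)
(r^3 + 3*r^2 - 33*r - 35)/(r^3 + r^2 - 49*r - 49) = (r - 5)/(r - 7)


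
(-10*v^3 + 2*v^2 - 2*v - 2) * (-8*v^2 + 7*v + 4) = 80*v^5 - 86*v^4 - 10*v^3 + 10*v^2 - 22*v - 8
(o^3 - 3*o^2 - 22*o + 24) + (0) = o^3 - 3*o^2 - 22*o + 24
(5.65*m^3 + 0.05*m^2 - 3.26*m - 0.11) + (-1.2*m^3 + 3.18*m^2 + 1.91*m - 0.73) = 4.45*m^3 + 3.23*m^2 - 1.35*m - 0.84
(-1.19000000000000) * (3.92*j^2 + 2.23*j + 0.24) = -4.6648*j^2 - 2.6537*j - 0.2856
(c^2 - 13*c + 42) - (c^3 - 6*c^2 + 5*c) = -c^3 + 7*c^2 - 18*c + 42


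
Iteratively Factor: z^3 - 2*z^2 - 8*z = (z - 4)*(z^2 + 2*z) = (z - 4)*(z + 2)*(z)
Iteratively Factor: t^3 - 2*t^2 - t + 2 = (t + 1)*(t^2 - 3*t + 2) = (t - 1)*(t + 1)*(t - 2)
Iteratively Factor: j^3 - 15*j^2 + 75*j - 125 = (j - 5)*(j^2 - 10*j + 25) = (j - 5)^2*(j - 5)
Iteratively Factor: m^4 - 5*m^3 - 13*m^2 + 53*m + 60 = (m + 3)*(m^3 - 8*m^2 + 11*m + 20) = (m - 5)*(m + 3)*(m^2 - 3*m - 4) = (m - 5)*(m + 1)*(m + 3)*(m - 4)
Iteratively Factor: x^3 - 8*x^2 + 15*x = (x - 3)*(x^2 - 5*x) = x*(x - 3)*(x - 5)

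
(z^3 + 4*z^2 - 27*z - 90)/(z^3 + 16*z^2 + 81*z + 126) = (z - 5)/(z + 7)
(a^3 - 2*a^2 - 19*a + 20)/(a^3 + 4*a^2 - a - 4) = (a - 5)/(a + 1)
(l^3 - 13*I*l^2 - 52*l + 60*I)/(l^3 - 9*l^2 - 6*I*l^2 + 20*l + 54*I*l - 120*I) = (l^2 - 7*I*l - 10)/(l^2 - 9*l + 20)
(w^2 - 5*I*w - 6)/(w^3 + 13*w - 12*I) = (w - 2*I)/(w^2 + 3*I*w + 4)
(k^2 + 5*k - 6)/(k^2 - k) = (k + 6)/k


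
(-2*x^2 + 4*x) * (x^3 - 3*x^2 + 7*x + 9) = -2*x^5 + 10*x^4 - 26*x^3 + 10*x^2 + 36*x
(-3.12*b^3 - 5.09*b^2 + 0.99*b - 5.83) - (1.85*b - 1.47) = -3.12*b^3 - 5.09*b^2 - 0.86*b - 4.36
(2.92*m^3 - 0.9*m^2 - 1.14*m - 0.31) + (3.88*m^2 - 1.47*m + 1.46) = 2.92*m^3 + 2.98*m^2 - 2.61*m + 1.15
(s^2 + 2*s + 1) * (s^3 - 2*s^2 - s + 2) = s^5 - 4*s^3 - 2*s^2 + 3*s + 2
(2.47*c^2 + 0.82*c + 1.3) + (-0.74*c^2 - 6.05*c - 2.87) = 1.73*c^2 - 5.23*c - 1.57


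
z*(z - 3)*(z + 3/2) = z^3 - 3*z^2/2 - 9*z/2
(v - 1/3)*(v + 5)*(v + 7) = v^3 + 35*v^2/3 + 31*v - 35/3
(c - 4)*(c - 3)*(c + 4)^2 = c^4 + c^3 - 28*c^2 - 16*c + 192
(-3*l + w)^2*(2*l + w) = 18*l^3 - 3*l^2*w - 4*l*w^2 + w^3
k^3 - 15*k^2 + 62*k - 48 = (k - 8)*(k - 6)*(k - 1)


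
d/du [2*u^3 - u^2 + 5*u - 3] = 6*u^2 - 2*u + 5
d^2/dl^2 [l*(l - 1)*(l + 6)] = 6*l + 10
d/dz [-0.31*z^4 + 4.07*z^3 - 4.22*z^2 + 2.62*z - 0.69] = -1.24*z^3 + 12.21*z^2 - 8.44*z + 2.62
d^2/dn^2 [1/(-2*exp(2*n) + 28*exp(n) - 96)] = (-4*(exp(n) - 7)^2*exp(n) + (2*exp(n) - 7)*(exp(2*n) - 14*exp(n) + 48))*exp(n)/(exp(2*n) - 14*exp(n) + 48)^3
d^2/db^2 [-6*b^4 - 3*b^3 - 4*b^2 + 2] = -72*b^2 - 18*b - 8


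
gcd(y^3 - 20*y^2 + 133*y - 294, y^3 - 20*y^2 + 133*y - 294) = y^3 - 20*y^2 + 133*y - 294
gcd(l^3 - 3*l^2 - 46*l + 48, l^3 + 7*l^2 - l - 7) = l - 1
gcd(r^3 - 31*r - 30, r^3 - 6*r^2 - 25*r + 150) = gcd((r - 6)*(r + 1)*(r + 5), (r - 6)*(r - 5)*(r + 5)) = r^2 - r - 30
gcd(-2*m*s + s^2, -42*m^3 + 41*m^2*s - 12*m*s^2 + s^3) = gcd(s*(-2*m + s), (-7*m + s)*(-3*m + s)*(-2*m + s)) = -2*m + s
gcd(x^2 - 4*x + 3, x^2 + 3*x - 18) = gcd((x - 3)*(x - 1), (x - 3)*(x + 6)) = x - 3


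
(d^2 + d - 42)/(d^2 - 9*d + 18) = (d + 7)/(d - 3)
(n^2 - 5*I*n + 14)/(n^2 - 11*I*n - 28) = (n + 2*I)/(n - 4*I)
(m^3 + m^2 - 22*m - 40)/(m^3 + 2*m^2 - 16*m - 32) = (m - 5)/(m - 4)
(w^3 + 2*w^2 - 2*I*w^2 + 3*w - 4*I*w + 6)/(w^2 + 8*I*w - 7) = (w^2 + w*(2 - 3*I) - 6*I)/(w + 7*I)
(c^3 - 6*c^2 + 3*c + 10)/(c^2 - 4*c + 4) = (c^2 - 4*c - 5)/(c - 2)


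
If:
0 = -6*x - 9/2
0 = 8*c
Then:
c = 0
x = -3/4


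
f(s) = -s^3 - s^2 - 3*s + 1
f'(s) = -3*s^2 - 2*s - 3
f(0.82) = -2.68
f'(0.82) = -6.66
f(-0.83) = 3.37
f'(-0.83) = -3.41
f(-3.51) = 42.45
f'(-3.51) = -32.94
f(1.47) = -8.75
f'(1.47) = -12.42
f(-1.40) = 5.98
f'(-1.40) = -6.08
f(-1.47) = 6.43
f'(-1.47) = -6.54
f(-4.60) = 90.98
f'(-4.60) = -57.28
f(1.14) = -5.20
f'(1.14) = -9.18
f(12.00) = -1907.00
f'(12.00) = -459.00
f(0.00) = 1.00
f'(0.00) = -3.00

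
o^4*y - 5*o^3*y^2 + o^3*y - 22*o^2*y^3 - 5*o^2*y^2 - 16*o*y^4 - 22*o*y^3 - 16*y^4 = (o - 8*y)*(o + y)*(o + 2*y)*(o*y + y)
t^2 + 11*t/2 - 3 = (t - 1/2)*(t + 6)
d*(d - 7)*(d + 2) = d^3 - 5*d^2 - 14*d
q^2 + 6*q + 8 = (q + 2)*(q + 4)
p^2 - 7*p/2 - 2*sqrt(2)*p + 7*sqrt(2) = (p - 7/2)*(p - 2*sqrt(2))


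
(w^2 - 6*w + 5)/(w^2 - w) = (w - 5)/w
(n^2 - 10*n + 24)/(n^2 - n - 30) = (n - 4)/(n + 5)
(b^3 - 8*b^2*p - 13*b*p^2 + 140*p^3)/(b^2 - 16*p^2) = (-b^2 + 12*b*p - 35*p^2)/(-b + 4*p)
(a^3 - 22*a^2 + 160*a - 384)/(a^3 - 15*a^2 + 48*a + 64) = (a - 6)/(a + 1)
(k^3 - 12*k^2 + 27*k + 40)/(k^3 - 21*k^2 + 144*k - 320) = (k + 1)/(k - 8)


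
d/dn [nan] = 0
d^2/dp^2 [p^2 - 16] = 2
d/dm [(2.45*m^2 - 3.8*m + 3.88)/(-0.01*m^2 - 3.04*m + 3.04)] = (-7.486*m^2 + 14.9736*m + 0.2432)/(0.0001*m^4 + 0.0608*m^3 + 9.1808*m^2 - 18.4832*m + 9.2416)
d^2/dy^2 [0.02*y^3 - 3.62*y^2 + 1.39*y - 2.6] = 0.12*y - 7.24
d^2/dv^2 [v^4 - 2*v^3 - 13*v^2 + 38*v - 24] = 12*v^2 - 12*v - 26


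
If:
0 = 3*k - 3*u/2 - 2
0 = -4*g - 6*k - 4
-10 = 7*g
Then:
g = -10/7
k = 2/7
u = -16/21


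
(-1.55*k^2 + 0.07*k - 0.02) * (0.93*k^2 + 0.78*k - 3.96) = -1.4415*k^4 - 1.1439*k^3 + 6.174*k^2 - 0.2928*k + 0.0792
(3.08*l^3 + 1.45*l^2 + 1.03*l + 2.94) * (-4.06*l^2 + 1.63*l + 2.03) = -12.5048*l^5 - 0.8666*l^4 + 4.4341*l^3 - 7.314*l^2 + 6.8831*l + 5.9682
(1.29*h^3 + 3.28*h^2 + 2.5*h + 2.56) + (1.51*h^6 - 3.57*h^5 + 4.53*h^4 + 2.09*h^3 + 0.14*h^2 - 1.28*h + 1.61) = 1.51*h^6 - 3.57*h^5 + 4.53*h^4 + 3.38*h^3 + 3.42*h^2 + 1.22*h + 4.17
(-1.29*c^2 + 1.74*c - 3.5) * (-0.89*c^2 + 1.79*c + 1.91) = 1.1481*c^4 - 3.8577*c^3 + 3.7657*c^2 - 2.9416*c - 6.685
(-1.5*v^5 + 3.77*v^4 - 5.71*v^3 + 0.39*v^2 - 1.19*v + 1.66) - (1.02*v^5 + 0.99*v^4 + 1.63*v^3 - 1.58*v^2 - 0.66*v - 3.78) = -2.52*v^5 + 2.78*v^4 - 7.34*v^3 + 1.97*v^2 - 0.53*v + 5.44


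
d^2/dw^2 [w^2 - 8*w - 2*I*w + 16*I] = 2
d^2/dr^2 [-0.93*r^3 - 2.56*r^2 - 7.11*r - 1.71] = -5.58*r - 5.12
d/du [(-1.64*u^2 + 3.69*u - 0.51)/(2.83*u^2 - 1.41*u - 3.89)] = (-8.1303*u^2 + 15.6458*u - 15.0732)/(8.0089*u^4 - 7.9806*u^3 - 20.0293*u^2 + 10.9698*u + 15.1321)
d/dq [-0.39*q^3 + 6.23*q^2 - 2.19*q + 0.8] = -1.17*q^2 + 12.46*q - 2.19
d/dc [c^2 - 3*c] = 2*c - 3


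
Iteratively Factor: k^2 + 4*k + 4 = (k + 2)*(k + 2)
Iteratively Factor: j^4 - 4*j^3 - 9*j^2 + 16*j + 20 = (j - 2)*(j^3 - 2*j^2 - 13*j - 10) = (j - 5)*(j - 2)*(j^2 + 3*j + 2) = (j - 5)*(j - 2)*(j + 1)*(j + 2)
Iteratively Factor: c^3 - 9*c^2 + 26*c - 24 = (c - 4)*(c^2 - 5*c + 6) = (c - 4)*(c - 2)*(c - 3)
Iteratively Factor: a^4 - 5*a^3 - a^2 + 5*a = (a - 5)*(a^3 - a) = (a - 5)*(a + 1)*(a^2 - a) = a*(a - 5)*(a + 1)*(a - 1)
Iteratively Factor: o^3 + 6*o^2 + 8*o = (o)*(o^2 + 6*o + 8) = o*(o + 2)*(o + 4)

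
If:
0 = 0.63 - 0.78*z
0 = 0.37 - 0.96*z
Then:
No Solution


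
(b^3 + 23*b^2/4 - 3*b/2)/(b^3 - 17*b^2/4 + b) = (b + 6)/(b - 4)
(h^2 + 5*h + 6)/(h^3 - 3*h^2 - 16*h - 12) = (h + 3)/(h^2 - 5*h - 6)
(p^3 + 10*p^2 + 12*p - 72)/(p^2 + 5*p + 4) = (p^3 + 10*p^2 + 12*p - 72)/(p^2 + 5*p + 4)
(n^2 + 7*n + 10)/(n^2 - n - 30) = (n + 2)/(n - 6)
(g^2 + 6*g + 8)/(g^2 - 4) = (g + 4)/(g - 2)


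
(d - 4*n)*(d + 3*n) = d^2 - d*n - 12*n^2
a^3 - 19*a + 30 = (a - 3)*(a - 2)*(a + 5)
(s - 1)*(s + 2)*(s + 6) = s^3 + 7*s^2 + 4*s - 12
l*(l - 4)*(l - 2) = l^3 - 6*l^2 + 8*l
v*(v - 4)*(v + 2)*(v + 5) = v^4 + 3*v^3 - 18*v^2 - 40*v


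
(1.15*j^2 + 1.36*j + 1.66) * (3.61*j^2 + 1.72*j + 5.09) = 4.1515*j^4 + 6.8876*j^3 + 14.1853*j^2 + 9.7776*j + 8.4494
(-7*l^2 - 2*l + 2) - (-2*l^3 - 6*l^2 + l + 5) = 2*l^3 - l^2 - 3*l - 3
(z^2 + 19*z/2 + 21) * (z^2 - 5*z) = z^4 + 9*z^3/2 - 53*z^2/2 - 105*z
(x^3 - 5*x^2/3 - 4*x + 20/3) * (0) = 0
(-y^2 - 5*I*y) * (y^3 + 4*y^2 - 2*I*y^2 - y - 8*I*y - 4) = -y^5 - 4*y^4 - 3*I*y^4 - 9*y^3 - 12*I*y^3 - 36*y^2 + 5*I*y^2 + 20*I*y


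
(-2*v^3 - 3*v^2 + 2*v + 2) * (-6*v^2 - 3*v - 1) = 12*v^5 + 24*v^4 - v^3 - 15*v^2 - 8*v - 2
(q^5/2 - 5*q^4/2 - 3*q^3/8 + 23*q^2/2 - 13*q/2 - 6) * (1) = q^5/2 - 5*q^4/2 - 3*q^3/8 + 23*q^2/2 - 13*q/2 - 6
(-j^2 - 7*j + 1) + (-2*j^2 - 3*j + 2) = -3*j^2 - 10*j + 3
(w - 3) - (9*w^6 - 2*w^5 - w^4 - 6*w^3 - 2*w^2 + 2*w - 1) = -9*w^6 + 2*w^5 + w^4 + 6*w^3 + 2*w^2 - w - 2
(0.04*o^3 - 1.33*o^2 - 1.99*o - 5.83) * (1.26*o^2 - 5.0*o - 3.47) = 0.0504*o^5 - 1.8758*o^4 + 4.0038*o^3 + 7.2193*o^2 + 36.0553*o + 20.2301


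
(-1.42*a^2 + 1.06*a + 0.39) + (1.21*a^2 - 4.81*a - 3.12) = -0.21*a^2 - 3.75*a - 2.73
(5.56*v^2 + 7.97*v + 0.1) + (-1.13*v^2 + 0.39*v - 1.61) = 4.43*v^2 + 8.36*v - 1.51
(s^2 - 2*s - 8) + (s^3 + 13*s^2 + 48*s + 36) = s^3 + 14*s^2 + 46*s + 28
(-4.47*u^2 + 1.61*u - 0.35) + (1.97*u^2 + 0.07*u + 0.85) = -2.5*u^2 + 1.68*u + 0.5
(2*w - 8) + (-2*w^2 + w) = -2*w^2 + 3*w - 8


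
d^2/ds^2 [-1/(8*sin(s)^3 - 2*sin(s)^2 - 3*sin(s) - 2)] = ((-3*sin(s) + 18*sin(3*s) - 4*cos(2*s))*(-3*sin(s) + 2*sin(3*s) - cos(2*s) + 3) + 2*(-24*sin(s)^2 + 4*sin(s) + 3)^2*cos(s)^2)/(-3*sin(s) + 2*sin(3*s) - cos(2*s) + 3)^3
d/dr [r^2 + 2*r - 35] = 2*r + 2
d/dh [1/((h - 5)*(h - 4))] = (9 - 2*h)/(h^4 - 18*h^3 + 121*h^2 - 360*h + 400)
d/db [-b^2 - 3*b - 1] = -2*b - 3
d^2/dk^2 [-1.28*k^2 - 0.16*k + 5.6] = -2.56000000000000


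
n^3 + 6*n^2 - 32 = (n - 2)*(n + 4)^2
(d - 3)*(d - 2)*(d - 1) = d^3 - 6*d^2 + 11*d - 6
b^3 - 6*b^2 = b^2*(b - 6)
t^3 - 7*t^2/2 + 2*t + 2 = (t - 2)^2*(t + 1/2)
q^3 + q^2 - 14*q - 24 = (q - 4)*(q + 2)*(q + 3)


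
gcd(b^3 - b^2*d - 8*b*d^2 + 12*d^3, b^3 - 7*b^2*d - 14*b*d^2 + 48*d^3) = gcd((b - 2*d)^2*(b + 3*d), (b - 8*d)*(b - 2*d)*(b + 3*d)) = b^2 + b*d - 6*d^2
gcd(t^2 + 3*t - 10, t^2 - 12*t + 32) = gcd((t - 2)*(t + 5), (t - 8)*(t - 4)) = 1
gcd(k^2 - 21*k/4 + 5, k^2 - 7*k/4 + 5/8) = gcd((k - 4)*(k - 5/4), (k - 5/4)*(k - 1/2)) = k - 5/4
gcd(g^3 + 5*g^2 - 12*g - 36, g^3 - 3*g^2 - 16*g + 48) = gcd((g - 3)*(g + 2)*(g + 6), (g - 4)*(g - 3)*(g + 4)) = g - 3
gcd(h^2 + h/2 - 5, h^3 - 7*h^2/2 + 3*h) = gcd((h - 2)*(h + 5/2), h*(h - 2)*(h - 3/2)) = h - 2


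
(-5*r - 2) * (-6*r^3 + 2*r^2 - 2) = 30*r^4 + 2*r^3 - 4*r^2 + 10*r + 4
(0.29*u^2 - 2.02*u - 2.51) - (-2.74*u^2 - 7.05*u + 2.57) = 3.03*u^2 + 5.03*u - 5.08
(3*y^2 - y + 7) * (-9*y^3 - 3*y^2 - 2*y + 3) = -27*y^5 - 66*y^3 - 10*y^2 - 17*y + 21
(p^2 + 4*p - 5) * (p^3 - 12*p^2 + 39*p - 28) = p^5 - 8*p^4 - 14*p^3 + 188*p^2 - 307*p + 140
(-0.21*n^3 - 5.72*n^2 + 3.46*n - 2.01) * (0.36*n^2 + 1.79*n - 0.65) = -0.0756*n^5 - 2.4351*n^4 - 8.8567*n^3 + 9.1878*n^2 - 5.8469*n + 1.3065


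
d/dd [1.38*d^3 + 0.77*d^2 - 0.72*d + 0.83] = 4.14*d^2 + 1.54*d - 0.72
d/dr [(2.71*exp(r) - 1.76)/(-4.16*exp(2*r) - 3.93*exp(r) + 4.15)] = (11.2736*exp(2*r) - 14.6432*exp(r) + 4.3297)*exp(r)/(17.3056*exp(4*r) + 32.6976*exp(3*r) - 19.0831*exp(2*r) - 32.619*exp(r) + 17.2225)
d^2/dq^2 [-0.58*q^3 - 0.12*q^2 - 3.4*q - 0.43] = -3.48*q - 0.24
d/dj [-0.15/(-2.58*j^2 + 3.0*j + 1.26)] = (0.45 - 0.774*j)/(-2.58*j^2 + 3.0*j + 1.26)^2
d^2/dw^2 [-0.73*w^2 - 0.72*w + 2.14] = -1.46000000000000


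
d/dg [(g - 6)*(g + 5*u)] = 2*g + 5*u - 6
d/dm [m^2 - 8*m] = 2*m - 8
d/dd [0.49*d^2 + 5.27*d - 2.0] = 0.98*d + 5.27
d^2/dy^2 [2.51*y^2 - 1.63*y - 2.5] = 5.02000000000000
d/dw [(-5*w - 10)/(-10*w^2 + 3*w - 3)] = 5*(-10*w^2 - 40*w + 9)/(100*w^4 - 60*w^3 + 69*w^2 - 18*w + 9)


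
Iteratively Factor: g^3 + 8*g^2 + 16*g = (g + 4)*(g^2 + 4*g) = g*(g + 4)*(g + 4)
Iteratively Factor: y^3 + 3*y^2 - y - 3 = (y + 1)*(y^2 + 2*y - 3) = (y + 1)*(y + 3)*(y - 1)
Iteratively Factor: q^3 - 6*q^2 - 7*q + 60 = (q - 5)*(q^2 - q - 12) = (q - 5)*(q + 3)*(q - 4)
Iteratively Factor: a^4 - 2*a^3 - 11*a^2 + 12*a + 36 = (a + 2)*(a^3 - 4*a^2 - 3*a + 18) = (a - 3)*(a + 2)*(a^2 - a - 6) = (a - 3)*(a + 2)^2*(a - 3)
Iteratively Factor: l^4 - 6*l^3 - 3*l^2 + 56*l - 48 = (l - 4)*(l^3 - 2*l^2 - 11*l + 12) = (l - 4)*(l + 3)*(l^2 - 5*l + 4) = (l - 4)^2*(l + 3)*(l - 1)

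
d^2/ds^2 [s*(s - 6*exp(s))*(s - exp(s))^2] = -8*s^3*exp(s) + 52*s^2*exp(2*s) - 48*s^2*exp(s) + 12*s^2 - 54*s*exp(3*s) + 104*s*exp(2*s) - 48*s*exp(s) - 36*exp(3*s) + 26*exp(2*s)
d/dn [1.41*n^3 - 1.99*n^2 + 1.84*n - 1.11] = 4.23*n^2 - 3.98*n + 1.84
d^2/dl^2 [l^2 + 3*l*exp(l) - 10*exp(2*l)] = 3*l*exp(l) - 40*exp(2*l) + 6*exp(l) + 2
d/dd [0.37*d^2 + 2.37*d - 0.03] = 0.74*d + 2.37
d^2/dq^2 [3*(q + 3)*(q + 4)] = 6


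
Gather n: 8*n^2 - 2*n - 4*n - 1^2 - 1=8*n^2 - 6*n - 2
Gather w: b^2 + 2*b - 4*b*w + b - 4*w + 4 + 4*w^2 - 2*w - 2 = b^2 + 3*b + 4*w^2 + w*(-4*b - 6) + 2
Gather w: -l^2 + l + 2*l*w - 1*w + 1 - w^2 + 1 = -l^2 + l - w^2 + w*(2*l - 1) + 2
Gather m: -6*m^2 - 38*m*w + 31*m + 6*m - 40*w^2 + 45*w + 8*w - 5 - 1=-6*m^2 + m*(37 - 38*w) - 40*w^2 + 53*w - 6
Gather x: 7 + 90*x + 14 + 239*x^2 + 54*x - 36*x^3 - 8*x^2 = -36*x^3 + 231*x^2 + 144*x + 21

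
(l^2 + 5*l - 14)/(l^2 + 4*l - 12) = (l + 7)/(l + 6)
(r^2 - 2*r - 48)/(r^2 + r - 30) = (r - 8)/(r - 5)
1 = 1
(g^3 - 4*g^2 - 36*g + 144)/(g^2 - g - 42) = (g^2 - 10*g + 24)/(g - 7)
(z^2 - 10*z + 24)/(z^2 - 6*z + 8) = (z - 6)/(z - 2)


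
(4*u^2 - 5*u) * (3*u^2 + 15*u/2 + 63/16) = 12*u^4 + 15*u^3 - 87*u^2/4 - 315*u/16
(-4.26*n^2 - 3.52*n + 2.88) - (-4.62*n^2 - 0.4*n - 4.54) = 0.36*n^2 - 3.12*n + 7.42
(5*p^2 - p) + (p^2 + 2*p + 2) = 6*p^2 + p + 2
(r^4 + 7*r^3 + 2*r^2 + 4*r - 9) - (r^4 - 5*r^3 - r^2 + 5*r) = 12*r^3 + 3*r^2 - r - 9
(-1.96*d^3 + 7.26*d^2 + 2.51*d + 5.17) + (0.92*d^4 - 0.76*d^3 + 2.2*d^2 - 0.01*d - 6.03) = 0.92*d^4 - 2.72*d^3 + 9.46*d^2 + 2.5*d - 0.86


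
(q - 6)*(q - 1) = q^2 - 7*q + 6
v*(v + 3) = v^2 + 3*v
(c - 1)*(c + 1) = c^2 - 1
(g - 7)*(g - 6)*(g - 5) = g^3 - 18*g^2 + 107*g - 210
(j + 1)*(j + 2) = j^2 + 3*j + 2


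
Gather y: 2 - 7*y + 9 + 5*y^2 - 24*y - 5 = 5*y^2 - 31*y + 6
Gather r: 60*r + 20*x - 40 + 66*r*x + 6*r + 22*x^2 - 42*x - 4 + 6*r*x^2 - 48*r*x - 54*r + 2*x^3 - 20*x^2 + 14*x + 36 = r*(6*x^2 + 18*x + 12) + 2*x^3 + 2*x^2 - 8*x - 8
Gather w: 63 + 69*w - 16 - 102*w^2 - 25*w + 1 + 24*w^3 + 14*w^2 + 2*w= 24*w^3 - 88*w^2 + 46*w + 48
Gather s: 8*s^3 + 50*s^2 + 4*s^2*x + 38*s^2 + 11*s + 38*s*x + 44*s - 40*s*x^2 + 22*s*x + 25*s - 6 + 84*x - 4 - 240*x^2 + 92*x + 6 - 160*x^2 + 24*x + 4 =8*s^3 + s^2*(4*x + 88) + s*(-40*x^2 + 60*x + 80) - 400*x^2 + 200*x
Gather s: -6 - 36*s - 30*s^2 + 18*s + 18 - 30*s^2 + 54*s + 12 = -60*s^2 + 36*s + 24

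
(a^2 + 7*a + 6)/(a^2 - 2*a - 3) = (a + 6)/(a - 3)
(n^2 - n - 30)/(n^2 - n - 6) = (-n^2 + n + 30)/(-n^2 + n + 6)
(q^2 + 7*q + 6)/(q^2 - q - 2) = (q + 6)/(q - 2)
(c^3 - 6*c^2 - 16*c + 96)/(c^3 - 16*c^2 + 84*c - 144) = (c + 4)/(c - 6)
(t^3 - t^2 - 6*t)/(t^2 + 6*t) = (t^2 - t - 6)/(t + 6)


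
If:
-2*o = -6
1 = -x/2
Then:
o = 3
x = -2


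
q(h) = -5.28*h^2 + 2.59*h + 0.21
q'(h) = 2.59 - 10.56*h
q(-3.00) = -55.08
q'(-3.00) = 34.27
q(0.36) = 0.46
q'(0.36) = -1.21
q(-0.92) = -6.64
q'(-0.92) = 12.31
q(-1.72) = -19.87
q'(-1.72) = 20.75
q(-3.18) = -61.42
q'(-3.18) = 36.17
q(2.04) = -16.48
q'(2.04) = -18.95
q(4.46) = -93.27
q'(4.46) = -44.51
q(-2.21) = -31.30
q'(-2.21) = 25.93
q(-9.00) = -450.78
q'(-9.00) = 97.63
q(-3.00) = -55.08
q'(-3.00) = 34.27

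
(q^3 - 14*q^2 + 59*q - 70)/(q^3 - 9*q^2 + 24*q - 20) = (q - 7)/(q - 2)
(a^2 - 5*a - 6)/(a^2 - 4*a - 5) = (a - 6)/(a - 5)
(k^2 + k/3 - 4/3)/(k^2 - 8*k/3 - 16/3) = (k - 1)/(k - 4)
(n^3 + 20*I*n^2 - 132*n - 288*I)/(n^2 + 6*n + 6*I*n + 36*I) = (n^2 + 14*I*n - 48)/(n + 6)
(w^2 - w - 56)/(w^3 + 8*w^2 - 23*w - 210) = (w - 8)/(w^2 + w - 30)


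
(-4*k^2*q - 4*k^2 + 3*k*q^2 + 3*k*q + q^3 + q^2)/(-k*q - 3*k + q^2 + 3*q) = (4*k*q + 4*k + q^2 + q)/(q + 3)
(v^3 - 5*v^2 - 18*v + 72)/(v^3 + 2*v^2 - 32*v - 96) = (v - 3)/(v + 4)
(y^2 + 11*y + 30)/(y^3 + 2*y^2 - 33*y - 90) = (y + 6)/(y^2 - 3*y - 18)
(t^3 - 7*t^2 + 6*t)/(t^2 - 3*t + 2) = t*(t - 6)/(t - 2)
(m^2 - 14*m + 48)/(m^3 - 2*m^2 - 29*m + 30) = (m - 8)/(m^2 + 4*m - 5)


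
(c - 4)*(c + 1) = c^2 - 3*c - 4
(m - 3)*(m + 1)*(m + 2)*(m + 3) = m^4 + 3*m^3 - 7*m^2 - 27*m - 18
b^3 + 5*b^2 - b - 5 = (b - 1)*(b + 1)*(b + 5)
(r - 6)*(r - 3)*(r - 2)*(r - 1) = r^4 - 12*r^3 + 47*r^2 - 72*r + 36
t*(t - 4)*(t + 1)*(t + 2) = t^4 - t^3 - 10*t^2 - 8*t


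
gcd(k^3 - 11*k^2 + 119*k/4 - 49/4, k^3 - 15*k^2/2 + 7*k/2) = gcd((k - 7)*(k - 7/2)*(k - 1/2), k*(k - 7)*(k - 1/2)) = k^2 - 15*k/2 + 7/2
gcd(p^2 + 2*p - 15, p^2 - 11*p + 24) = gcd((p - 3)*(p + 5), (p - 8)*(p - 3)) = p - 3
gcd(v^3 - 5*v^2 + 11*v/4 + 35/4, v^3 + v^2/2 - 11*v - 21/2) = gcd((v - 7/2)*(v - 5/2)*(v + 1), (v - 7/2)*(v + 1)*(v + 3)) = v^2 - 5*v/2 - 7/2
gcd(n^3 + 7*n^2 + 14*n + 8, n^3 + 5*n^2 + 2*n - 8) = n^2 + 6*n + 8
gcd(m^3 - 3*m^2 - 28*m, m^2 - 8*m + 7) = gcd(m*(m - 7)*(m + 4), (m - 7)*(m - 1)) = m - 7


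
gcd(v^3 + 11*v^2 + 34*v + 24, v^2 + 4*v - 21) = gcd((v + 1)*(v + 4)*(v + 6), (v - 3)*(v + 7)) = 1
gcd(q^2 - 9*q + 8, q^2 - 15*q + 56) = q - 8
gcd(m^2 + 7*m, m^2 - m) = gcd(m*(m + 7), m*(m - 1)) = m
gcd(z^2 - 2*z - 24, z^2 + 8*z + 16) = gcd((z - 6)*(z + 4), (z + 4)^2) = z + 4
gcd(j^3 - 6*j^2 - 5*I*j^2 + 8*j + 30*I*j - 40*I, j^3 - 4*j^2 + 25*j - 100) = j^2 + j*(-4 - 5*I) + 20*I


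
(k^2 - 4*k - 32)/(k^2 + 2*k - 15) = (k^2 - 4*k - 32)/(k^2 + 2*k - 15)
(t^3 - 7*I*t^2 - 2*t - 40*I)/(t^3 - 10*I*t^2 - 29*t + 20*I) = (t + 2*I)/(t - I)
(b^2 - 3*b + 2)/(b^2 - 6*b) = (b^2 - 3*b + 2)/(b*(b - 6))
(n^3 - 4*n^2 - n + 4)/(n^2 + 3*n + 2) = (n^2 - 5*n + 4)/(n + 2)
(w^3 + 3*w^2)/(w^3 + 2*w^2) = (w + 3)/(w + 2)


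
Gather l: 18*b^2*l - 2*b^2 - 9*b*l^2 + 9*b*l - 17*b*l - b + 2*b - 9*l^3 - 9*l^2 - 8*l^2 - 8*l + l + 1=-2*b^2 + b - 9*l^3 + l^2*(-9*b - 17) + l*(18*b^2 - 8*b - 7) + 1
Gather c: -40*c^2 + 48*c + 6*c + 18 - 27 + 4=-40*c^2 + 54*c - 5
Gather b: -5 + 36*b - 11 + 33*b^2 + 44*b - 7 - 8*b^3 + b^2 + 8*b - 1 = -8*b^3 + 34*b^2 + 88*b - 24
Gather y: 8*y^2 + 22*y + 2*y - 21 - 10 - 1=8*y^2 + 24*y - 32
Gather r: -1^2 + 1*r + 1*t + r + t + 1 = 2*r + 2*t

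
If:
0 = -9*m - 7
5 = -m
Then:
No Solution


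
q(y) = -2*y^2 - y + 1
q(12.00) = -299.00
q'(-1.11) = 3.44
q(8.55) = -153.76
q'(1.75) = -8.00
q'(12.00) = -49.00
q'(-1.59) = 5.36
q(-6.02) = -65.46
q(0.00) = 1.00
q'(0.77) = -4.08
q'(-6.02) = 23.08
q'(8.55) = -35.20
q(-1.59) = -2.47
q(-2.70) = -10.88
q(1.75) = -6.88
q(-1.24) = -0.84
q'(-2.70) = 9.80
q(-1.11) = -0.35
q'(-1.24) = 3.96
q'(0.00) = -1.00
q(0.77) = -0.96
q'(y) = -4*y - 1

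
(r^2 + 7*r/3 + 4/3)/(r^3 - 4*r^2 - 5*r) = (r + 4/3)/(r*(r - 5))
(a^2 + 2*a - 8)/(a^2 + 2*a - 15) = (a^2 + 2*a - 8)/(a^2 + 2*a - 15)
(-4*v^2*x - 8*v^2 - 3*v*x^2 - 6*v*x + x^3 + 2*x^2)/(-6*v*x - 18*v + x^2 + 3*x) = (4*v^2*x + 8*v^2 + 3*v*x^2 + 6*v*x - x^3 - 2*x^2)/(6*v*x + 18*v - x^2 - 3*x)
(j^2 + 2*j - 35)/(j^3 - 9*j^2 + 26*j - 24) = (j^2 + 2*j - 35)/(j^3 - 9*j^2 + 26*j - 24)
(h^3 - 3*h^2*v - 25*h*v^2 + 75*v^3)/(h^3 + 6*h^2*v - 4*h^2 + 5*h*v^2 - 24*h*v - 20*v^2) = (h^2 - 8*h*v + 15*v^2)/(h^2 + h*v - 4*h - 4*v)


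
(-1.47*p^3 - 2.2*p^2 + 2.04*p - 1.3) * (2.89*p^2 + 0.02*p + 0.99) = -4.2483*p^5 - 6.3874*p^4 + 4.3963*p^3 - 5.8942*p^2 + 1.9936*p - 1.287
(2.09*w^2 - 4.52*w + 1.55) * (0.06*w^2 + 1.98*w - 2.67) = 0.1254*w^4 + 3.867*w^3 - 14.4369*w^2 + 15.1374*w - 4.1385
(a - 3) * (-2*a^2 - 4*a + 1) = -2*a^3 + 2*a^2 + 13*a - 3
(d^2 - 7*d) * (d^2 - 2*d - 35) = d^4 - 9*d^3 - 21*d^2 + 245*d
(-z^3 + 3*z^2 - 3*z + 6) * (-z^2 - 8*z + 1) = z^5 + 5*z^4 - 22*z^3 + 21*z^2 - 51*z + 6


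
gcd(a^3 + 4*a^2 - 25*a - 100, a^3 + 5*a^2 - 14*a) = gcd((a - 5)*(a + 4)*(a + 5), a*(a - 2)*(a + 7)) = 1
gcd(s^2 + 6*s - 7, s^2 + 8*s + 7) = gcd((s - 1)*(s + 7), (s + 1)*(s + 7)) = s + 7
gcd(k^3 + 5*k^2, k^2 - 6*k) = k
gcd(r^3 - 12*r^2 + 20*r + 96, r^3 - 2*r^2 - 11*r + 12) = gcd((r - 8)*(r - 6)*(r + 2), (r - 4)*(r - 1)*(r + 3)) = 1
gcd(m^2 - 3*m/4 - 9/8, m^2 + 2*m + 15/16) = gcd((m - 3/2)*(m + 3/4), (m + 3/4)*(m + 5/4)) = m + 3/4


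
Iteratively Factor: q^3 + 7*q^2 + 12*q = (q)*(q^2 + 7*q + 12) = q*(q + 3)*(q + 4)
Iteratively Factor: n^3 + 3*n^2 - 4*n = (n - 1)*(n^2 + 4*n) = n*(n - 1)*(n + 4)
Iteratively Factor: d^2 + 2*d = (d + 2)*(d)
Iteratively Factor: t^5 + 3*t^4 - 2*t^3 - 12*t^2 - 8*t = (t + 1)*(t^4 + 2*t^3 - 4*t^2 - 8*t) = (t + 1)*(t + 2)*(t^3 - 4*t) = (t + 1)*(t + 2)^2*(t^2 - 2*t) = (t - 2)*(t + 1)*(t + 2)^2*(t)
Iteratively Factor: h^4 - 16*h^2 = (h)*(h^3 - 16*h) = h*(h - 4)*(h^2 + 4*h) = h^2*(h - 4)*(h + 4)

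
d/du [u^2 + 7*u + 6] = 2*u + 7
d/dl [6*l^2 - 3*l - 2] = 12*l - 3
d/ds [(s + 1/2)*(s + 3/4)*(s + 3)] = 3*s^2 + 17*s/2 + 33/8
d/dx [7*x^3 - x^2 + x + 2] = 21*x^2 - 2*x + 1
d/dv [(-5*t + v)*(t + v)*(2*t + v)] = -13*t^2 - 4*t*v + 3*v^2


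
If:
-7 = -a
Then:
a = 7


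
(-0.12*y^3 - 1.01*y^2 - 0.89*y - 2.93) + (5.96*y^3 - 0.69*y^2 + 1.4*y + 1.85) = 5.84*y^3 - 1.7*y^2 + 0.51*y - 1.08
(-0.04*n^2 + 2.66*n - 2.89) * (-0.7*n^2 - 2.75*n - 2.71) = 0.028*n^4 - 1.752*n^3 - 5.1836*n^2 + 0.7389*n + 7.8319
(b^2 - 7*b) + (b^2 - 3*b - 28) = 2*b^2 - 10*b - 28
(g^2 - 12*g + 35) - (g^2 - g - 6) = 41 - 11*g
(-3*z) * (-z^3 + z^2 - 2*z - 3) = 3*z^4 - 3*z^3 + 6*z^2 + 9*z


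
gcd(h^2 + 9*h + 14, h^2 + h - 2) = h + 2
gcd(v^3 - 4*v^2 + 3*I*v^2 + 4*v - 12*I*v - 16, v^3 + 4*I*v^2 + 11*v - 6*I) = v - I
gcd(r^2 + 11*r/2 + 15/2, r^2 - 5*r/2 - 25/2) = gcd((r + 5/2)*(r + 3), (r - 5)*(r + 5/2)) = r + 5/2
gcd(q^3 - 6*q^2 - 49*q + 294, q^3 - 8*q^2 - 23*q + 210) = q^2 - 13*q + 42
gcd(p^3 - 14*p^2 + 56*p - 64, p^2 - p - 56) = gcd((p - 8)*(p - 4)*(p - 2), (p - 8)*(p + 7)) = p - 8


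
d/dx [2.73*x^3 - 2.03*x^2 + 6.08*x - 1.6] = 8.19*x^2 - 4.06*x + 6.08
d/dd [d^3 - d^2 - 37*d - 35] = 3*d^2 - 2*d - 37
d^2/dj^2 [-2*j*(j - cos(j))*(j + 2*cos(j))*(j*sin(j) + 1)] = 2*j^4*sin(j) + 4*j^3*sin(2*j) - 16*j^3*cos(j) - 25*j^2*sin(j) - 9*j^2*sin(3*j) + 2*j^2*cos(j) - 12*j^2*cos(2*j) + 8*j*sin(j) - 6*j*sin(2*j) + 4*j*cos(j) - 8*j*cos(2*j) + 12*j*cos(3*j) - 12*j + 2*sin(j) - 8*sin(2*j) + 2*sin(3*j) - 4*cos(j)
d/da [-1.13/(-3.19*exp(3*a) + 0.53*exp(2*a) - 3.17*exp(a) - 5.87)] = (-10.8141*exp(2*a) + 1.1978*exp(a) - 3.5821)*exp(a)/(3.19*exp(3*a) - 0.53*exp(2*a) + 3.17*exp(a) + 5.87)^2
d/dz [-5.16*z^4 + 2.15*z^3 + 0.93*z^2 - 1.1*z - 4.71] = -20.64*z^3 + 6.45*z^2 + 1.86*z - 1.1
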